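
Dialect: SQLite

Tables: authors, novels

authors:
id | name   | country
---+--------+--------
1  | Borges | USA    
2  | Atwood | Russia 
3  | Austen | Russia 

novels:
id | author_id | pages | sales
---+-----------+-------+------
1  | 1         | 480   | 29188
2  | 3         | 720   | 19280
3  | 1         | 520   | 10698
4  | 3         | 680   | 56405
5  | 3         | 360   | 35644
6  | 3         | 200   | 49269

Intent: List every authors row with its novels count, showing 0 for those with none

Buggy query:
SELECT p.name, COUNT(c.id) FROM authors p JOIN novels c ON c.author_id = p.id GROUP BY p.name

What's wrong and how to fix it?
Bug: INNER JOIN drops authors rows that have no matching novels rows

Fix: Use LEFT JOIN so parents without children still appear (COUNT(c.id) gives 0)

Corrected query:
SELECT p.name, COUNT(c.id) FROM authors p LEFT JOIN novels c ON c.author_id = p.id GROUP BY p.name

Result:
name   | COUNT(c.id)
-------+------------
Atwood | 0          
Austen | 4          
Borges | 2          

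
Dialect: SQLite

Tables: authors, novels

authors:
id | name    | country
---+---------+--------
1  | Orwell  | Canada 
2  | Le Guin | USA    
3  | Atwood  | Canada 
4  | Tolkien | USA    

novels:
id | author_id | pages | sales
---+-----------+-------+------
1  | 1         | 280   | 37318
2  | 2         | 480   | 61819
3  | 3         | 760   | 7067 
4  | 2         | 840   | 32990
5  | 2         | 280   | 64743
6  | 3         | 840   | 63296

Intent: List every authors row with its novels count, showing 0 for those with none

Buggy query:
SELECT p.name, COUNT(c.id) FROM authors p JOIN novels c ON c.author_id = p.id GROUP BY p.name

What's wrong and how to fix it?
Bug: An inner join excludes parents with zero children

Fix: Switch to LEFT JOIN to retain unmatched parent rows

Corrected query:
SELECT p.name, COUNT(c.id) FROM authors p LEFT JOIN novels c ON c.author_id = p.id GROUP BY p.name

Result:
name    | COUNT(c.id)
--------+------------
Atwood  | 2          
Le Guin | 3          
Orwell  | 1          
Tolkien | 0          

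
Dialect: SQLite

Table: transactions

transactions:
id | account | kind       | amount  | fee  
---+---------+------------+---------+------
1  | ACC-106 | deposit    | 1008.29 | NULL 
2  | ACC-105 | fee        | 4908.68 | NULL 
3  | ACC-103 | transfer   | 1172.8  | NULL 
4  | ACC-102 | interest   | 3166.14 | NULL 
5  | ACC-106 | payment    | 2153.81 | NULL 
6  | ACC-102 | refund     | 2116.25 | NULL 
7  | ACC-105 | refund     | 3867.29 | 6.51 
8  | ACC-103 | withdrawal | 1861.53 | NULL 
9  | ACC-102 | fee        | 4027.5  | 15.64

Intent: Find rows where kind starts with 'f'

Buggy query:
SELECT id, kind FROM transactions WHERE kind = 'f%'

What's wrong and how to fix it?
Bug: Wildcards only work with LIKE; '=' treats '%' as a literal character

Fix: Use LIKE for wildcard pattern matching

Corrected query:
SELECT id, kind FROM transactions WHERE kind LIKE 'f%'

Result:
id | kind
---+-----
2  | fee 
9  | fee 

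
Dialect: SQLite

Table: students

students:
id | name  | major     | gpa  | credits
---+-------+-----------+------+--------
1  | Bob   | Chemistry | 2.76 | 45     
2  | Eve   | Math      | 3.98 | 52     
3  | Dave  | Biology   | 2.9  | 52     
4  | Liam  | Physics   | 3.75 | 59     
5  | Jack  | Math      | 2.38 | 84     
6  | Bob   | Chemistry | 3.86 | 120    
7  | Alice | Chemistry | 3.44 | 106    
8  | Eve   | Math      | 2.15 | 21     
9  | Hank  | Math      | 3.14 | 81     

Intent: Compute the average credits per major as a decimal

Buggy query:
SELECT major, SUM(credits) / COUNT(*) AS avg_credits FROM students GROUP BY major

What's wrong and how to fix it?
Bug: Both operands are integers, so '/' performs integer division and truncates

Fix: Cast one side to REAL so the division keeps the fractional part

Corrected query:
SELECT major, SUM(credits) * 1.0 / COUNT(*) AS avg_credits FROM students GROUP BY major

Result:
major     | avg_credits
----------+------------
Biology   | 52         
Chemistry | 90.333333  
Math      | 59.5       
Physics   | 59         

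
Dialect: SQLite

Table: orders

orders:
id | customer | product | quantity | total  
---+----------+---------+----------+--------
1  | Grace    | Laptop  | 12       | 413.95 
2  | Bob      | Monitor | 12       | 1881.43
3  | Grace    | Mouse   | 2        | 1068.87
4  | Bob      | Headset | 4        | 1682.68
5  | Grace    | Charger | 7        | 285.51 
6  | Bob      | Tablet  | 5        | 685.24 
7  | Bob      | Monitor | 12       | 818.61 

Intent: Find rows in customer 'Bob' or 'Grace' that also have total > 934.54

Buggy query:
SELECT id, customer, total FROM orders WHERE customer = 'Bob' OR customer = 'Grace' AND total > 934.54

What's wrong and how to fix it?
Bug: AND binds tighter than OR, so this parses as customer = 'Bob' OR (customer = 'Grace' AND total > 934.54)

Fix: Add parentheses around the OR so the AND applies to both alternatives

Corrected query:
SELECT id, customer, total FROM orders WHERE (customer = 'Bob' OR customer = 'Grace') AND total > 934.54

Result:
id | customer | total  
---+----------+--------
2  | Bob      | 1881.43
3  | Grace    | 1068.87
4  | Bob      | 1682.68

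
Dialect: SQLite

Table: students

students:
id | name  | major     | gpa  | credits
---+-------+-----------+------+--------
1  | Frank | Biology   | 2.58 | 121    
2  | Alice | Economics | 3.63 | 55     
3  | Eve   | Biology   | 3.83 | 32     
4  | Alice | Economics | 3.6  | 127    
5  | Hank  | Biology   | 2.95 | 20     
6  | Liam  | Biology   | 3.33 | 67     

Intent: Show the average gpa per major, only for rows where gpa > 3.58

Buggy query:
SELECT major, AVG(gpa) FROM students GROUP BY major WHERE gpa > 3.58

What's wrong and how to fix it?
Bug: WHERE cannot follow GROUP BY

Fix: Place WHERE between FROM and GROUP BY

Corrected query:
SELECT major, AVG(gpa) FROM students WHERE gpa > 3.58 GROUP BY major

Result:
major     | AVG(gpa)
----------+---------
Biology   | 3.83    
Economics | 3.615   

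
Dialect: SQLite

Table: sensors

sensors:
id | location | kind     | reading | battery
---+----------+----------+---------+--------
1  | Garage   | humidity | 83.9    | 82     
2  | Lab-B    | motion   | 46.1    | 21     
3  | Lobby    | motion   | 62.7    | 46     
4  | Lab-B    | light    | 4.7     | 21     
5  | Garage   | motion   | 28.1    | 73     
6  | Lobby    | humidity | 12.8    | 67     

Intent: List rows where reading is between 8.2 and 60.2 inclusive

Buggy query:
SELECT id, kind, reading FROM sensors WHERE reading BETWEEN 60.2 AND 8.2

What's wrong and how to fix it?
Bug: BETWEEN expects the lower bound first; with 60.2 AND 8.2 the range is empty

Fix: Swap the bounds so the smaller value comes first

Corrected query:
SELECT id, kind, reading FROM sensors WHERE reading BETWEEN 8.2 AND 60.2

Result:
id | kind     | reading
---+----------+--------
2  | motion   | 46.1   
5  | motion   | 28.1   
6  | humidity | 12.8   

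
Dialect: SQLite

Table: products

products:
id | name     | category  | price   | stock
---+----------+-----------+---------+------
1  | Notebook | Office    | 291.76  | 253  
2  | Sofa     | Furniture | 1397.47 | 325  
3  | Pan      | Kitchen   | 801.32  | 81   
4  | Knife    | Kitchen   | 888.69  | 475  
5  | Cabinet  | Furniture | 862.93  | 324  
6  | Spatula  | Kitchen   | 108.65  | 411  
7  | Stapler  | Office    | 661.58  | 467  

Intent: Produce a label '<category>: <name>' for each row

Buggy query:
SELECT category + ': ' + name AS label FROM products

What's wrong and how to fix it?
Bug: '+' is numeric addition; on text columns SQLite converts them to 0 instead of concatenating

Fix: Use the || operator for string concatenation

Corrected query:
SELECT category || ': ' || name AS label FROM products

Result:
label             
------------------
Office: Notebook  
Furniture: Sofa   
Kitchen: Pan      
Kitchen: Knife    
Furniture: Cabinet
Kitchen: Spatula  
Office: Stapler   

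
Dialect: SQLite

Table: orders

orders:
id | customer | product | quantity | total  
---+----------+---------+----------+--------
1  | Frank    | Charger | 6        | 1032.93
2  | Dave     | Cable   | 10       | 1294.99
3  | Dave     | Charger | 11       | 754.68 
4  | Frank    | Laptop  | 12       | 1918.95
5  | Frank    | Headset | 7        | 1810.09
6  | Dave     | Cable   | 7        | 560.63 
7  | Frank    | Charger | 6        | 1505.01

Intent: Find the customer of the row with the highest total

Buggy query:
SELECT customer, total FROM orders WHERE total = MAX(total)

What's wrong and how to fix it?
Bug: WHERE is evaluated per row; an aggregate over the whole table isn't defined there

Fix: Use a subquery: WHERE total = (SELECT MAX(total) FROM orders)

Corrected query:
SELECT customer, total FROM orders WHERE total = (SELECT MAX(total) FROM orders)

Result:
customer | total  
---------+--------
Frank    | 1918.95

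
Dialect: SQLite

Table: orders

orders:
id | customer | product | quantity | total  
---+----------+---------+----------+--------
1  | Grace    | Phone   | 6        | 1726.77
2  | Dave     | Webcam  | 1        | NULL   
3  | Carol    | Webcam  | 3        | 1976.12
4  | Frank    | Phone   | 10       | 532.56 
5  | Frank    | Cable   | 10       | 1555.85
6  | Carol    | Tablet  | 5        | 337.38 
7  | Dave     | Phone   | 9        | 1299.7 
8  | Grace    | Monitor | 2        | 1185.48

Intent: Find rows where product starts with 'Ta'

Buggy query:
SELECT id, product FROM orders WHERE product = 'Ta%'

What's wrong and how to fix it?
Bug: '=' compares the literal string including the % character; pattern matching needs LIKE

Fix: Replace '=' with LIKE so 'Ta%' is treated as a pattern

Corrected query:
SELECT id, product FROM orders WHERE product LIKE 'Ta%'

Result:
id | product
---+--------
6  | Tablet 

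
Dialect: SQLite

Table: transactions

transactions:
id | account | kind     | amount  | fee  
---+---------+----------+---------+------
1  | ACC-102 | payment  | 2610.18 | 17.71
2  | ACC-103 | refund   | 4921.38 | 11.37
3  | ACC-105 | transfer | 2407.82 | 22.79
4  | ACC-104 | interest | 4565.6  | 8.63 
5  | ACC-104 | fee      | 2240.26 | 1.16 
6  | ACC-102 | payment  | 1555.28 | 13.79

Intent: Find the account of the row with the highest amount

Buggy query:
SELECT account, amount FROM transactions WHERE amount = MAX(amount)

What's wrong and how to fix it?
Bug: MAX(amount) is an aggregate and cannot be used directly in WHERE

Fix: Use a subquery: WHERE amount = (SELECT MAX(amount) FROM transactions)

Corrected query:
SELECT account, amount FROM transactions WHERE amount = (SELECT MAX(amount) FROM transactions)

Result:
account | amount 
--------+--------
ACC-103 | 4921.38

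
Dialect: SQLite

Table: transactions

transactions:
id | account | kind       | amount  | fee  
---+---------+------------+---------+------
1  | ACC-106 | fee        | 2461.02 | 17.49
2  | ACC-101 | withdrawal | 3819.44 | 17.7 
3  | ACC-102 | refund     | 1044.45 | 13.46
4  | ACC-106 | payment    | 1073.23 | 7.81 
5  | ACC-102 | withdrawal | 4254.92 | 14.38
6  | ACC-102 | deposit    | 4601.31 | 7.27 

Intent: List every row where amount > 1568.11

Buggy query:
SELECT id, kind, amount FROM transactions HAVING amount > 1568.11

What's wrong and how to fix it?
Bug: This is a non-aggregate query (no GROUP BY, no aggregates), so in SQLite the HAVING clause is invalid here; a row-level condition belongs in WHERE

Fix: Use WHERE for row-level filtering

Corrected query:
SELECT id, kind, amount FROM transactions WHERE amount > 1568.11

Result:
id | kind       | amount 
---+------------+--------
1  | fee        | 2461.02
2  | withdrawal | 3819.44
5  | withdrawal | 4254.92
6  | deposit    | 4601.31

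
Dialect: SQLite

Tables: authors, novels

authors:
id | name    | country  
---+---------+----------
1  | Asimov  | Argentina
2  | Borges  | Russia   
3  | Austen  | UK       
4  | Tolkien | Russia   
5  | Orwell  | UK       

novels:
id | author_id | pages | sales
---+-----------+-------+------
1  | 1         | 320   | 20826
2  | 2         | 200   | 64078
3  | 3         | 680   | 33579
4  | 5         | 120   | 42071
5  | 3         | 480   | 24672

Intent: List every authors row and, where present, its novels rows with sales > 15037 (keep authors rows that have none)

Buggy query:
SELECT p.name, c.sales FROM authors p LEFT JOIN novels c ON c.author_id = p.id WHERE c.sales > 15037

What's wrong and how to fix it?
Bug: Filtering c.sales in WHERE discards the NULL rows produced by LEFT JOIN, turning it into an inner join

Fix: Move the right-table condition into the ON clause so unmatched parents are kept

Corrected query:
SELECT p.name, c.sales FROM authors p LEFT JOIN novels c ON c.author_id = p.id AND c.sales > 15037

Result:
name    | sales
--------+------
Asimov  | 20826
Borges  | 64078
Austen  | 24672
Austen  | 33579
Tolkien | NULL 
Orwell  | 42071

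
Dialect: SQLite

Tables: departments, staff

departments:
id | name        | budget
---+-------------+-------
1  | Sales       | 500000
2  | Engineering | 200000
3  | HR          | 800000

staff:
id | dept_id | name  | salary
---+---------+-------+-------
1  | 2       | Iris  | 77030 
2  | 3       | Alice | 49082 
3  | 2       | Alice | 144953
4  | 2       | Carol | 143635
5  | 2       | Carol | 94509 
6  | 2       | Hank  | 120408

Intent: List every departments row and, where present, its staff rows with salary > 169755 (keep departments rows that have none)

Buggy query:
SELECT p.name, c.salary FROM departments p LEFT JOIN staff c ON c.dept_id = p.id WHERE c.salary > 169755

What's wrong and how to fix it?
Bug: A WHERE condition on the right-hand table after LEFT JOIN drops unmatched parents

Fix: Put 'c.salary > 169755' in the JOIN's ON clause instead of WHERE

Corrected query:
SELECT p.name, c.salary FROM departments p LEFT JOIN staff c ON c.dept_id = p.id AND c.salary > 169755

Result:
name        | salary
------------+-------
Sales       | NULL  
Engineering | NULL  
HR          | NULL  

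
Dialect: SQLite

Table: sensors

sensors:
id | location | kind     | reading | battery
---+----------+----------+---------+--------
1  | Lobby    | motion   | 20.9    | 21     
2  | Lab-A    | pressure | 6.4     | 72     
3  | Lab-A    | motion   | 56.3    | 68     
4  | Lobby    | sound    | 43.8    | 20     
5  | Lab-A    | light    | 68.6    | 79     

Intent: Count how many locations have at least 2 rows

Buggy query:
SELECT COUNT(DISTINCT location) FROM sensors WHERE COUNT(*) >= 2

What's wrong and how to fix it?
Bug: COUNT(*) cannot appear in WHERE; the per-group count doesn't exist yet

Fix: Use a subquery that GROUPs and filters with HAVING, then count its rows

Corrected query:
SELECT COUNT(*) FROM (SELECT location FROM sensors GROUP BY location HAVING COUNT(*) >= 2)

Result:
COUNT(*)
--------
2       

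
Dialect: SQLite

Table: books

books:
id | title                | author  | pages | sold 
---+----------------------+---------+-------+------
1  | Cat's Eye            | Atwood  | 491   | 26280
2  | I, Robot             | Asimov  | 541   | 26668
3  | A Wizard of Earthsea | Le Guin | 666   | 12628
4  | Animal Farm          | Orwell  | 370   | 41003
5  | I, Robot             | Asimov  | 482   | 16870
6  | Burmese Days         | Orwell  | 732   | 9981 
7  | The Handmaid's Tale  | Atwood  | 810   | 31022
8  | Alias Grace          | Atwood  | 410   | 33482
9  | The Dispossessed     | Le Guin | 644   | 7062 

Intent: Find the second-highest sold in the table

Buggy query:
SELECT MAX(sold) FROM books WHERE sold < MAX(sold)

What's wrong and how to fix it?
Bug: The inner MAX is an aggregate inside WHERE, which is not allowed

Fix: Compute the overall MAX in a subquery, then take MAX of rows below it

Corrected query:
SELECT MAX(sold) FROM books WHERE sold < (SELECT MAX(sold) FROM books)

Result:
MAX(sold)
---------
33482    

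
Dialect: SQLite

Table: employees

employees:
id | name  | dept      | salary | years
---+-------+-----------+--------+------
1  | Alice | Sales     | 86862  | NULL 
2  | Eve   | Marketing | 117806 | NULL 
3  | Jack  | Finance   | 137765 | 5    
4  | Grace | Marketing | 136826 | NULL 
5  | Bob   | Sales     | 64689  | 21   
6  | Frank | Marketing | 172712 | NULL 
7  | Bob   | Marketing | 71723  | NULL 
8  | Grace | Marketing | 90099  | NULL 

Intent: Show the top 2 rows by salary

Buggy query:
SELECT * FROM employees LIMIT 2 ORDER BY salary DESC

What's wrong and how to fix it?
Bug: LIMIT must come after ORDER BY

Fix: Sort with ORDER BY, then apply LIMIT

Corrected query:
SELECT * FROM employees ORDER BY salary DESC LIMIT 2

Result:
id | name  | dept      | salary | years
---+-------+-----------+--------+------
6  | Frank | Marketing | 172712 | NULL 
3  | Jack  | Finance   | 137765 | 5    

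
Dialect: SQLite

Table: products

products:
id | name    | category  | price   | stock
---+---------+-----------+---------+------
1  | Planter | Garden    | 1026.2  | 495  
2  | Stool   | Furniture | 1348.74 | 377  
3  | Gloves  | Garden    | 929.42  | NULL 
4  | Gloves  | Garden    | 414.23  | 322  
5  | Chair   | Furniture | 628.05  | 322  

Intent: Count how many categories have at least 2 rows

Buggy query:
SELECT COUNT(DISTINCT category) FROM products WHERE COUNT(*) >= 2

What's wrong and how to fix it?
Bug: COUNT(*) cannot appear in WHERE; the per-group count doesn't exist yet

Fix: Use a subquery that GROUPs and filters with HAVING, then count its rows

Corrected query:
SELECT COUNT(*) FROM (SELECT category FROM products GROUP BY category HAVING COUNT(*) >= 2)

Result:
COUNT(*)
--------
2       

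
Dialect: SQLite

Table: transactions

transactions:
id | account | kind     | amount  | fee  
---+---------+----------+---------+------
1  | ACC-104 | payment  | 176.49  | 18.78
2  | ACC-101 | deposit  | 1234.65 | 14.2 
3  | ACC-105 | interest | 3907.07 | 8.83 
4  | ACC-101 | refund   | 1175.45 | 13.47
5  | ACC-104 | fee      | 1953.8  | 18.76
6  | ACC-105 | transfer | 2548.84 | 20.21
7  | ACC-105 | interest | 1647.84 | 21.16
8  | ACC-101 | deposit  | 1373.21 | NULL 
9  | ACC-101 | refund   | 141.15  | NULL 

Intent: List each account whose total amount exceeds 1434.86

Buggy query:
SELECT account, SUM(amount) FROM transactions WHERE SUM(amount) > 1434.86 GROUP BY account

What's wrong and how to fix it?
Bug: WHERE runs before GROUP BY, so aggregates aren't available there

Fix: Move the aggregate condition to a HAVING clause

Corrected query:
SELECT account, SUM(amount) FROM transactions GROUP BY account HAVING SUM(amount) > 1434.86

Result:
account | SUM(amount)
--------+------------
ACC-101 | 3924.46    
ACC-104 | 2130.29    
ACC-105 | 8103.75    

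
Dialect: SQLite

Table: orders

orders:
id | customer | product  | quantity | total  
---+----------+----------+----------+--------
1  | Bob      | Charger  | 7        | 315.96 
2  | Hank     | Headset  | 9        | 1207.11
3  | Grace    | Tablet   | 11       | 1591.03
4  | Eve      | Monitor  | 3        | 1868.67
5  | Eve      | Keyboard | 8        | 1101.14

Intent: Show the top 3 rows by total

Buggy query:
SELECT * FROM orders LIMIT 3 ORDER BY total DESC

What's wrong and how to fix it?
Bug: LIMIT must come after ORDER BY

Fix: Sort with ORDER BY, then apply LIMIT

Corrected query:
SELECT * FROM orders ORDER BY total DESC LIMIT 3

Result:
id | customer | product | quantity | total  
---+----------+---------+----------+--------
4  | Eve      | Monitor | 3        | 1868.67
3  | Grace    | Tablet  | 11       | 1591.03
2  | Hank     | Headset | 9        | 1207.11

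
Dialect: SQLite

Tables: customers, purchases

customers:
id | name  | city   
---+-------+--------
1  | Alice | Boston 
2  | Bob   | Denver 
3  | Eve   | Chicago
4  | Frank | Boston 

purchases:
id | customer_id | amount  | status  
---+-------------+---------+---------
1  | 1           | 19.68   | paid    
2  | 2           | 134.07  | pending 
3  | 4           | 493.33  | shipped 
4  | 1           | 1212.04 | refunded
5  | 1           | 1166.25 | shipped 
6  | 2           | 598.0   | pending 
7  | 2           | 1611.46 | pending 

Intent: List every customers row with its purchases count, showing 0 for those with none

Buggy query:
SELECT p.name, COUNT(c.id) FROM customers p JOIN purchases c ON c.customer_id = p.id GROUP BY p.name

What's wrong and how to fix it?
Bug: An inner join excludes parents with zero children

Fix: Switch to LEFT JOIN to retain unmatched parent rows

Corrected query:
SELECT p.name, COUNT(c.id) FROM customers p LEFT JOIN purchases c ON c.customer_id = p.id GROUP BY p.name

Result:
name  | COUNT(c.id)
------+------------
Alice | 3          
Bob   | 3          
Eve   | 0          
Frank | 1          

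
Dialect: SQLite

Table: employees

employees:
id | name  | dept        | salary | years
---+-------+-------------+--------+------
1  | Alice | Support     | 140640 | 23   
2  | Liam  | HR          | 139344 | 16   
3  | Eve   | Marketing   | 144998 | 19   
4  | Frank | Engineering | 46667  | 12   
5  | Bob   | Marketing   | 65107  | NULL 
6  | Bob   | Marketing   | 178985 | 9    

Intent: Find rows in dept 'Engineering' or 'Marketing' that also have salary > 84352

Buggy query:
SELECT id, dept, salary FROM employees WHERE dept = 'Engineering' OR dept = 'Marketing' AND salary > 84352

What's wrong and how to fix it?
Bug: Without parentheses, AND is evaluated before OR, so the salary filter only applies to the 'Marketing' branch

Fix: Group the OR with parentheses (or use IN), then AND the threshold

Corrected query:
SELECT id, dept, salary FROM employees WHERE (dept = 'Engineering' OR dept = 'Marketing') AND salary > 84352

Result:
id | dept      | salary
---+-----------+-------
3  | Marketing | 144998
6  | Marketing | 178985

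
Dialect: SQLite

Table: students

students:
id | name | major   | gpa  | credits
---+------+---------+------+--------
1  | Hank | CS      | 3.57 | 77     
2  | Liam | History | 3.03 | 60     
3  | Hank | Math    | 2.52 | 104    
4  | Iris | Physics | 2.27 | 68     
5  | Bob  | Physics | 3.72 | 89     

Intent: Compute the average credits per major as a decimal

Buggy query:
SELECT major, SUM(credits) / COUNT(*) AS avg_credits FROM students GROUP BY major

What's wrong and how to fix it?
Bug: Both operands are integers, so '/' performs integer division and truncates

Fix: Multiply by 1.0 (or CAST to REAL) to force floating-point division

Corrected query:
SELECT major, SUM(credits) * 1.0 / COUNT(*) AS avg_credits FROM students GROUP BY major

Result:
major   | avg_credits
--------+------------
CS      | 77         
History | 60         
Math    | 104        
Physics | 78.5       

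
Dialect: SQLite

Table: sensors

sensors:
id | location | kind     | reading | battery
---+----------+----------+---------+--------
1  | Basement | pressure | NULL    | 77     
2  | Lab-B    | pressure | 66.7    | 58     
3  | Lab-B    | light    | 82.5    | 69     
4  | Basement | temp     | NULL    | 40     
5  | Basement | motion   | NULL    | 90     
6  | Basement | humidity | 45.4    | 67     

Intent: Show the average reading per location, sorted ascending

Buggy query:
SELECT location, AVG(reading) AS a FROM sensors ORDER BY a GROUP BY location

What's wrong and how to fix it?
Bug: ORDER BY appears before GROUP BY; SQL clause order requires GROUP BY first

Fix: Reorder: SELECT … FROM … GROUP BY … ORDER BY …

Corrected query:
SELECT location, AVG(reading) AS a FROM sensors GROUP BY location ORDER BY a

Result:
location | a   
---------+-----
Basement | 45.4
Lab-B    | 74.6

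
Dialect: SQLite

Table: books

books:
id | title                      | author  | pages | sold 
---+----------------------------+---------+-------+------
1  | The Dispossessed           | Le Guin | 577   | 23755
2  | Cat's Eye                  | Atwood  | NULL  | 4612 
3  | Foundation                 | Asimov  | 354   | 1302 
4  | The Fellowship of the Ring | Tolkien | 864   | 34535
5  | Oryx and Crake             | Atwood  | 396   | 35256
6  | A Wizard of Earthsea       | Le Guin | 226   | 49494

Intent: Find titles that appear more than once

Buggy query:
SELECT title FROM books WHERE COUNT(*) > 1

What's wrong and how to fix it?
Bug: WHERE can't reference COUNT(*); aggregates are computed after WHERE

Fix: Group first, then use HAVING for the count condition

Corrected query:
SELECT title FROM books GROUP BY title HAVING COUNT(*) > 1

Result:
(no rows)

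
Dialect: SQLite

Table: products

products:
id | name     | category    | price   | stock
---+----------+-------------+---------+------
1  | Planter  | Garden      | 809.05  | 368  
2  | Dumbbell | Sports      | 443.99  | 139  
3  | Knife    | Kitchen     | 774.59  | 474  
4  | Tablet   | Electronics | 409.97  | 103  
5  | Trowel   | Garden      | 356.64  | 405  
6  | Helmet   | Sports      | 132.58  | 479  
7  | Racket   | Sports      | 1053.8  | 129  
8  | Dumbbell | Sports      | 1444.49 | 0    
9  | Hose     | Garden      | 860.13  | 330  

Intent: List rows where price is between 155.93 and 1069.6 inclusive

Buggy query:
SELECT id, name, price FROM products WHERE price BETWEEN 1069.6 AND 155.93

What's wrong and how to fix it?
Bug: The bounds are reversed; BETWEEN a AND b requires a <= b to match anything

Fix: Write BETWEEN 155.93 AND 1069.6

Corrected query:
SELECT id, name, price FROM products WHERE price BETWEEN 155.93 AND 1069.6

Result:
id | name     | price 
---+----------+-------
1  | Planter  | 809.05
2  | Dumbbell | 443.99
3  | Knife    | 774.59
4  | Tablet   | 409.97
5  | Trowel   | 356.64
7  | Racket   | 1053.8
9  | Hose     | 860.13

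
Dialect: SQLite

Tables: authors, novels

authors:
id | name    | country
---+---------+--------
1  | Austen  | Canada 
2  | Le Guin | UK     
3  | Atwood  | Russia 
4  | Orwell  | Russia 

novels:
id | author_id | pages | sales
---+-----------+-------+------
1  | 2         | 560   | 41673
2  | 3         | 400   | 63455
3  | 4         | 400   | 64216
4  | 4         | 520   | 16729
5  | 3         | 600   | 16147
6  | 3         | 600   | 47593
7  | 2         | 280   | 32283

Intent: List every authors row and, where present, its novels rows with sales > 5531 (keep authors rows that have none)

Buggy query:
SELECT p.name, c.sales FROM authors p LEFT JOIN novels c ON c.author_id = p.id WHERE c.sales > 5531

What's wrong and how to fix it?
Bug: Filtering c.sales in WHERE discards the NULL rows produced by LEFT JOIN, turning it into an inner join

Fix: Move the right-table condition into the ON clause so unmatched parents are kept

Corrected query:
SELECT p.name, c.sales FROM authors p LEFT JOIN novels c ON c.author_id = p.id AND c.sales > 5531

Result:
name    | sales
--------+------
Austen  | NULL 
Le Guin | 32283
Le Guin | 41673
Atwood  | 16147
Atwood  | 47593
Atwood  | 63455
Orwell  | 16729
Orwell  | 64216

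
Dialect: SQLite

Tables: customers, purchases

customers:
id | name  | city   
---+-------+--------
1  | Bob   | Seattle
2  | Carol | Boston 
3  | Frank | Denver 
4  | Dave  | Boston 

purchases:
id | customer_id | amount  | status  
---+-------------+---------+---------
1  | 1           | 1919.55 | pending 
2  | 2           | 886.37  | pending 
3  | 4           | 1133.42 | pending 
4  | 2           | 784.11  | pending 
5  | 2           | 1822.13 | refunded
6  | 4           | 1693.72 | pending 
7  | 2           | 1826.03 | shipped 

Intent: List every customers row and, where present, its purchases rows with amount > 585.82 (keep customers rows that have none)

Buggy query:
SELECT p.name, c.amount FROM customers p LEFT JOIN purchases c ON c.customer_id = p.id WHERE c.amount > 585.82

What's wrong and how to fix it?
Bug: Filtering c.amount in WHERE discards the NULL rows produced by LEFT JOIN, turning it into an inner join

Fix: Move the right-table condition into the ON clause so unmatched parents are kept

Corrected query:
SELECT p.name, c.amount FROM customers p LEFT JOIN purchases c ON c.customer_id = p.id AND c.amount > 585.82

Result:
name  | amount 
------+--------
Bob   | 1919.55
Carol | 784.11 
Carol | 886.37 
Carol | 1822.13
Carol | 1826.03
Frank | NULL   
Dave  | 1133.42
Dave  | 1693.72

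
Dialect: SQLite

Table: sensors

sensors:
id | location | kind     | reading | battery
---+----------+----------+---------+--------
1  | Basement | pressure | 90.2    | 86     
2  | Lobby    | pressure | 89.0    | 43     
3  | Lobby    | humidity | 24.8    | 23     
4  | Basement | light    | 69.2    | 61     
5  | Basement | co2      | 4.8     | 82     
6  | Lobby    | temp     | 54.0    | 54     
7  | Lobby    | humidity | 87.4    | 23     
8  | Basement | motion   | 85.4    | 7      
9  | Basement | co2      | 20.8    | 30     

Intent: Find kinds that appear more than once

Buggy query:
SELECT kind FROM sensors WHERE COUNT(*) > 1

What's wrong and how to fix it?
Bug: COUNT(*) is an aggregate and cannot be used in WHERE

Fix: GROUP BY kind, then filter groups with HAVING COUNT(*) > 1

Corrected query:
SELECT kind FROM sensors GROUP BY kind HAVING COUNT(*) > 1

Result:
kind    
--------
co2     
humidity
pressure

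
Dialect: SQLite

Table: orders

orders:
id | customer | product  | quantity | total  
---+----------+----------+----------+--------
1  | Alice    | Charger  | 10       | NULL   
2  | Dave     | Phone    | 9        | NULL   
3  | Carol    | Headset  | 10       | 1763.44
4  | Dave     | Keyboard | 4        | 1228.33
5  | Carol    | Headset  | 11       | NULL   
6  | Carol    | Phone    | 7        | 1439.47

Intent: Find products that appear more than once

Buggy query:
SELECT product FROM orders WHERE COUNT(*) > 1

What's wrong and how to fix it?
Bug: COUNT(*) is an aggregate and cannot be used in WHERE

Fix: Group first, then use HAVING for the count condition

Corrected query:
SELECT product FROM orders GROUP BY product HAVING COUNT(*) > 1

Result:
product
-------
Headset
Phone  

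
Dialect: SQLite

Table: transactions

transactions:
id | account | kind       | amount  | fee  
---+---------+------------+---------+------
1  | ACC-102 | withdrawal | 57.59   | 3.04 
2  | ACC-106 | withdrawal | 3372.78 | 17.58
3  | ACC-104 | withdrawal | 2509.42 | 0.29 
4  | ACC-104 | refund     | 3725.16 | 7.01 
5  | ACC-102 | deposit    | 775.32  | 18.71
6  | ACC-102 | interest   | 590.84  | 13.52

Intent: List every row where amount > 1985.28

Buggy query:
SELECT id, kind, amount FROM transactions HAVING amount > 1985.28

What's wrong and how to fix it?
Bug: This is a non-aggregate query (no GROUP BY, no aggregates), so in SQLite the HAVING clause is invalid here; a row-level condition belongs in WHERE

Fix: Replace HAVING with WHERE since the condition applies to individual rows

Corrected query:
SELECT id, kind, amount FROM transactions WHERE amount > 1985.28

Result:
id | kind       | amount 
---+------------+--------
2  | withdrawal | 3372.78
3  | withdrawal | 2509.42
4  | refund     | 3725.16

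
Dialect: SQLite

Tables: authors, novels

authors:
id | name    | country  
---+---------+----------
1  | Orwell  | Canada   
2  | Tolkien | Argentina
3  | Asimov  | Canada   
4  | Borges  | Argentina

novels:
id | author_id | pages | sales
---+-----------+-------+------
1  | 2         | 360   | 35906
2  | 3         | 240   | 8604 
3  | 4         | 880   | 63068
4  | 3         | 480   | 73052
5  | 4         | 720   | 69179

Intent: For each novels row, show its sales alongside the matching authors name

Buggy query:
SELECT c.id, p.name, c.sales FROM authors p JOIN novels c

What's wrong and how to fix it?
Bug: JOIN with no ON clause produces a cartesian product; every novels row pairs with every authors row

Fix: Add ON c.author_id = p.id to the JOIN

Corrected query:
SELECT c.id, p.name, c.sales FROM authors p JOIN novels c ON c.author_id = p.id

Result:
id | name    | sales
---+---------+------
1  | Tolkien | 35906
2  | Asimov  | 8604 
3  | Borges  | 63068
4  | Asimov  | 73052
5  | Borges  | 69179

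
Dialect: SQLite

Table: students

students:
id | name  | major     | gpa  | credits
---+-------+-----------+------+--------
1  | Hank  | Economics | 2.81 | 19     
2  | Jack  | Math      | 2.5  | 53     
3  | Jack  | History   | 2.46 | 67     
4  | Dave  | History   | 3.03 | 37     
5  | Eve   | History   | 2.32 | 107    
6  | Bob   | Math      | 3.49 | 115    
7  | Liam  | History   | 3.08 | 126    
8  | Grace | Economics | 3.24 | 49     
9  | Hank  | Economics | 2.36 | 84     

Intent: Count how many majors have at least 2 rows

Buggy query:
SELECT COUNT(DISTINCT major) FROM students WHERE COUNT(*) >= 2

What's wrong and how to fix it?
Bug: WHERE filters individual rows, not groups, so a group-level COUNT is invalid there

Fix: Use a subquery that GROUPs and filters with HAVING, then count its rows

Corrected query:
SELECT COUNT(*) FROM (SELECT major FROM students GROUP BY major HAVING COUNT(*) >= 2)

Result:
COUNT(*)
--------
3       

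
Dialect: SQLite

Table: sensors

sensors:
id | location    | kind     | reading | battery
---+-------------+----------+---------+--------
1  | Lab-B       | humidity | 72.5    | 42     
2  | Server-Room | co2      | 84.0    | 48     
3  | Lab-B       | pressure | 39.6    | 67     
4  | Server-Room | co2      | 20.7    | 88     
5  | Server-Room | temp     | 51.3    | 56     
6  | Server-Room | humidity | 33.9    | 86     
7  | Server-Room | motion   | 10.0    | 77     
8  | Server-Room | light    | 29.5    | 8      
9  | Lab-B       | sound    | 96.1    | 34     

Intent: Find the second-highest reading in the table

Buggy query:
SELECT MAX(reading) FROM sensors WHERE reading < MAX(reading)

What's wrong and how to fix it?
Bug: MAX(reading) on the right of the comparison is an aggregate-in-WHERE error

Fix: Put the inner MAX in a scalar subquery

Corrected query:
SELECT MAX(reading) FROM sensors WHERE reading < (SELECT MAX(reading) FROM sensors)

Result:
MAX(reading)
------------
84          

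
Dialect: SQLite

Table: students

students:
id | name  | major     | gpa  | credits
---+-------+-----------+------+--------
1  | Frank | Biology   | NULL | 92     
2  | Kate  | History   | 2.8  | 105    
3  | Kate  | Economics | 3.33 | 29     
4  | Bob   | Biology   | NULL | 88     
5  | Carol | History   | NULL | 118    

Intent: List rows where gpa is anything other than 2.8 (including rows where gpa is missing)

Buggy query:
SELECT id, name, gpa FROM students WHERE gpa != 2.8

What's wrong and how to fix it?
Bug: 'gpa != 2.8' is unknown when gpa is NULL, so NULL rows are silently excluded

Fix: Handle NULL separately with IS NULL alongside the inequality

Corrected query:
SELECT id, name, gpa FROM students WHERE gpa != 2.8 OR gpa IS NULL

Result:
id | name  | gpa 
---+-------+-----
1  | Frank | NULL
3  | Kate  | 3.33
4  | Bob   | NULL
5  | Carol | NULL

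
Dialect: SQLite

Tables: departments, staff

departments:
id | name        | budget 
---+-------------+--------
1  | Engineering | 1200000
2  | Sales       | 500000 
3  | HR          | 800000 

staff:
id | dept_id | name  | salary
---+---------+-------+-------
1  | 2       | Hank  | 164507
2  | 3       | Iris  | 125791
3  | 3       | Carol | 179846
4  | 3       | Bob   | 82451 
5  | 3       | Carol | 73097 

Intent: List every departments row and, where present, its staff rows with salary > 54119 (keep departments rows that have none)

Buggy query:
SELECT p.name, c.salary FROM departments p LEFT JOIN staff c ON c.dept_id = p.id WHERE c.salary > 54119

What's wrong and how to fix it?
Bug: Filtering c.salary in WHERE discards the NULL rows produced by LEFT JOIN, turning it into an inner join

Fix: Put 'c.salary > 54119' in the JOIN's ON clause instead of WHERE

Corrected query:
SELECT p.name, c.salary FROM departments p LEFT JOIN staff c ON c.dept_id = p.id AND c.salary > 54119

Result:
name        | salary
------------+-------
Engineering | NULL  
Sales       | 164507
HR          | 73097 
HR          | 82451 
HR          | 125791
HR          | 179846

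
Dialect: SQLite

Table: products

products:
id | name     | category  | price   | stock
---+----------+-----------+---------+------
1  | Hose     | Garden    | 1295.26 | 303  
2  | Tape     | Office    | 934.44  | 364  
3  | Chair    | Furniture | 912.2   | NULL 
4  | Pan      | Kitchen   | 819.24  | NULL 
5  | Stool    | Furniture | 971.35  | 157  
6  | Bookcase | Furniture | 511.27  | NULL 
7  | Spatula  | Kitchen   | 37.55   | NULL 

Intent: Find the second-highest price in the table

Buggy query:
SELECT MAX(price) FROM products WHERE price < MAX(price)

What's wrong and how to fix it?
Bug: The inner MAX is an aggregate inside WHERE, which is not allowed

Fix: Compute the overall MAX in a subquery, then take MAX of rows below it

Corrected query:
SELECT MAX(price) FROM products WHERE price < (SELECT MAX(price) FROM products)

Result:
MAX(price)
----------
971.35    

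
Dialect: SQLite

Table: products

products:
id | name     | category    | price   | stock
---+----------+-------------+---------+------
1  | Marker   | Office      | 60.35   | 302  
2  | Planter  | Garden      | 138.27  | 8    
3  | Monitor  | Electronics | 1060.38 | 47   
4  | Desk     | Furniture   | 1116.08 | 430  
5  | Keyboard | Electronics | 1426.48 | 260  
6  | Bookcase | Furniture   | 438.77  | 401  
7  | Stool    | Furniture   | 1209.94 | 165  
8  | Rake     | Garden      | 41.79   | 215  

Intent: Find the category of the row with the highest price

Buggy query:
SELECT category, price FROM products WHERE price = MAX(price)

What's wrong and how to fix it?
Bug: WHERE is evaluated per row; an aggregate over the whole table isn't defined there

Fix: Wrap MAX in a scalar subquery so WHERE compares against a single value

Corrected query:
SELECT category, price FROM products WHERE price = (SELECT MAX(price) FROM products)

Result:
category    | price  
------------+--------
Electronics | 1426.48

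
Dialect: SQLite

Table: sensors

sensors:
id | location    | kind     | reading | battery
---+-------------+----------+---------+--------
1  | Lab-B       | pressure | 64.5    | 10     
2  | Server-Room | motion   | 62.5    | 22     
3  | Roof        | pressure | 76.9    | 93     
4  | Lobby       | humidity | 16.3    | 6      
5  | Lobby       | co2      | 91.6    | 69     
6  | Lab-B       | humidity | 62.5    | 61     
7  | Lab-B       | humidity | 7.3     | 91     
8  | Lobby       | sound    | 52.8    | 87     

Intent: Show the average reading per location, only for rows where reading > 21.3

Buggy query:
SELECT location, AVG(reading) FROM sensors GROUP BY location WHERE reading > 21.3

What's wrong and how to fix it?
Bug: Row-level WHERE must come before GROUP BY in the clause order

Fix: Place WHERE between FROM and GROUP BY

Corrected query:
SELECT location, AVG(reading) FROM sensors WHERE reading > 21.3 GROUP BY location

Result:
location    | AVG(reading)
------------+-------------
Lab-B       | 63.5        
Lobby       | 72.2        
Roof        | 76.9        
Server-Room | 62.5        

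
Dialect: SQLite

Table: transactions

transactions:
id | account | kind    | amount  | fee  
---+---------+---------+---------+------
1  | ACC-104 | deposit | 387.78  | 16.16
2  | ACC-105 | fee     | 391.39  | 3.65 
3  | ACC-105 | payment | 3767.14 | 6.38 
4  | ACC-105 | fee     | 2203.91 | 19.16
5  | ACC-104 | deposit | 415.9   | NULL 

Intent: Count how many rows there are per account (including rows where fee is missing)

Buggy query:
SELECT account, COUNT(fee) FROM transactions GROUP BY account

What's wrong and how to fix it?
Bug: COUNT(column) counts non-NULL values only; rows with NULL fee aren't counted

Fix: Replace COUNT(fee) with COUNT(*)

Corrected query:
SELECT account, COUNT(*) FROM transactions GROUP BY account

Result:
account | COUNT(*)
--------+---------
ACC-104 | 2       
ACC-105 | 3       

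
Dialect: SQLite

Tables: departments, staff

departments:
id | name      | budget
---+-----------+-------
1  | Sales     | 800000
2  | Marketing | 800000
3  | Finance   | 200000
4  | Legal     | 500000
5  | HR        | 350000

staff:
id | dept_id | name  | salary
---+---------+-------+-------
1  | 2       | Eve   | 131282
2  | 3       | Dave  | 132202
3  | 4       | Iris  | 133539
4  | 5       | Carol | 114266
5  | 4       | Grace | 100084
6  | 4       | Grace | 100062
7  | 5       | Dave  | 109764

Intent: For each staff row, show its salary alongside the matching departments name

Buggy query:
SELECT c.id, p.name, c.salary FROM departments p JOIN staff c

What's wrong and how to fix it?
Bug: Missing join condition: each staff row is matched to all departments rows instead of just its own

Fix: Add ON c.dept_id = p.id to the JOIN

Corrected query:
SELECT c.id, p.name, c.salary FROM departments p JOIN staff c ON c.dept_id = p.id

Result:
id | name      | salary
---+-----------+-------
1  | Marketing | 131282
2  | Finance   | 132202
3  | Legal     | 133539
4  | HR        | 114266
5  | Legal     | 100084
6  | Legal     | 100062
7  | HR        | 109764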